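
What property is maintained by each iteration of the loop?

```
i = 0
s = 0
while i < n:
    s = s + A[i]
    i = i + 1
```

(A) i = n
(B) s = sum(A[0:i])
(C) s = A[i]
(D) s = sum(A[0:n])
B

A loop invariant must hold before the first iteration and be re-established by every execution of the body.

(B) s = sum(A[0:i]): Initially i = 0 and s = 0 = sum of the empty slice A[0:0]. If s = sum(A[0:i]) holds at the top of an iteration, the body sets s to sum(A[0:i]) + A[i] = sum(A[0:i+1]) and then i to i+1, so s = sum(A[0:i]) holds again. At exit i = n, giving s = sum(A[0:n]).

The other options fail:
(A) i = n: false initially (i = 0); it is the exit condition, not an invariant.
(C) s = A[i]: after the first iteration s = A[0] but i = 1, so s = A[i] compares s with the wrong element (and fails in general).
(D) s = sum(A[0:n]): false before the loop (s = 0, not the full sum) -- it only becomes true at exit.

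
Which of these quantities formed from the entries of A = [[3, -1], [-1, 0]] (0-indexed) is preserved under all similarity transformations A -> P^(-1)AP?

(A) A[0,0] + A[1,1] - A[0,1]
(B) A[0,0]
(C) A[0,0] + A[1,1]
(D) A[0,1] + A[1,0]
C

A[0,0] + A[1,1] is the trace of A. By the cyclic property of the trace, tr(P^(-1)AP) = tr(APP^(-1)) = tr(A), so it is the same for every matrix similar to A.

The other combinations are not similarity invariants. For example, take P = [[1, 2], [0, 1]] (det P = 1), so P^(-1) = [[1, -2], [0, 1]] and
B = P^(-1)AP = [[5, 9], [-1, -2]].
Evaluating each option on A and on B:
(A) A[0,0] + A[1,1] - A[0,1]: 4 for A, -6 for B -> changes
(B) A[0,0]: 3 for A, 5 for B -> changes
(C) A[0,0] + A[1,1]: 3 for A, 3 for B -> unchanged
(D) A[0,1] + A[1,0]: -2 for A, 8 for B -> changes

Only (C) A[0,0] + A[1,1] = 3 survives (and it does so for every P, not just this one), so it is the invariant.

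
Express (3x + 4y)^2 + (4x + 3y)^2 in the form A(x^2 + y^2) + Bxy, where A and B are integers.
25(x^2 + y^2) + 48xy

Expanding: (3x + 4y)^2 = 9x^2 + 24xy + 16y^2
(4x + 3y)^2 = 16x^2 + 24xy + 9y^2
Sum = (9+16)(x^2+y^2) + 48xy = 25(x^2 + y^2) + 48xy
This is symmetric in x and y.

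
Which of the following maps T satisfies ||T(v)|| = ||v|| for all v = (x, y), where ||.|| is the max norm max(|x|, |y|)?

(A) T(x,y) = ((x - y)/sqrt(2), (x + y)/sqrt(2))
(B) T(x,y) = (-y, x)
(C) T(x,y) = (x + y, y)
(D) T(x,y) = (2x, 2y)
B

A transformation preserves a norm if ||T(v)|| = ||v|| for every v; a single vector where the norm changes rules an option out.

(A) T(x,y) = ((x - y)/sqrt(2), (x + y)/sqrt(2)): v = (1, 0) has norm max(|1|, |0|) = 1, but T(v) = (sqrt(2)/2, sqrt(2)/2) has norm sqrt(2)/2 -- not preserved.
(B) T(x,y) = (-y, x): preserves the norm -- it only permutes the coordinates and/or flips signs, which leaves max(|x|, |y|) unchanged.
(C) T(x,y) = (x + y, y): v = (1, 1) has norm max(|1|, |1|) = 1, but T(v) = (2, 1) has norm 2 -- not preserved.
(D) T(x,y) = (2x, 2y): v = (1, 0) has norm max(|1|, |0|) = 1, but T(v) = (2, 0) has norm 2 -- not preserved.

Therefore the answer is (B).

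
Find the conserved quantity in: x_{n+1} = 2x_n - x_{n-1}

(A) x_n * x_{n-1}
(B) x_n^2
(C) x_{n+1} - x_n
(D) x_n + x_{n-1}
C

For the recurrence x_{n+1} = 2x_n - x_{n-1}:

If x_{n+1} = 2x_n - x_{n-1}, then:
x_{n+1} - x_n = x_n - x_{n-1}
The first difference is constant throughout the sequence.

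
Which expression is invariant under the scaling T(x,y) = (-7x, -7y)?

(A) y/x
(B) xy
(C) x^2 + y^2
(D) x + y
A

Under the uniform scaling T(x,y) = (-7x, -7y):
Substitute the transformed coordinates into each option and compare with the original:
(A) y/x  ->  (-7y)/(-7x) = y/x   [equals y/x: invariant]
(B) xy  ->  (-7x)(-7y) = 49xy   [differs from xy: not invariant]
(C) x^2 + y^2  ->  (-7x)^2 + (-7y)^2 = 49x^2 + 49y^2   [differs from x^2 + y^2: not invariant]
(D) x + y  ->  (-7x) + (-7y) = -7x - 7y   [differs from x + y: not invariant]

Only option (A), y/x, is unchanged by the transformation.
The common factor -7 cancels in a ratio of coordinates, while sums, products and sums of squares pick up factors of -7 or 49.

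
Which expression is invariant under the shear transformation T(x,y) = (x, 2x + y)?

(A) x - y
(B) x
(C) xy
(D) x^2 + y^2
B

Under the shear T(x,y) = (x, 2x + y):
Substitute the transformed coordinates into each option and compare with the original:
(A) x - y  ->  (x) - (2x + y) = -x - y   [differs from x - y: not invariant]
(B) x  ->  (x) = x   [equals x: invariant]
(C) xy  ->  (x)(2x + y) = 2x^2 + xy   [differs from xy: not invariant]
(D) x^2 + y^2  ->  (x)^2 + (2x + y)^2 = 5x^2 + 4xy + y^2   [differs from x^2 + y^2: not invariant]

Only option (B), x, is unchanged by the transformation.
A vertical shear moves points parallel to the y-axis, so the x-coordinate (and any function of x alone) is unchanged.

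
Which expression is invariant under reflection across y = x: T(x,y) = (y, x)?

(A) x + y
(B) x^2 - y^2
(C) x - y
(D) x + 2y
A

The map is reflection across y = x: T(x,y) = (y, x).
Substitute the transformed coordinates into each option and compare with the original:
(A) x + y  ->  (y) + (x) = x + y   [equals x + y: invariant]
(B) x^2 - y^2  ->  (y)^2 - (x)^2 = -x^2 + y^2   [differs from x^2 - y^2: not invariant]
(C) x - y  ->  (y) - (x) = -x + y   [differs from x - y: not invariant]
(D) x + 2y  ->  (y) + 2(x) = 2x + y   [differs from x + 2y: not invariant]

Only option (A), x + y, is unchanged by the transformation.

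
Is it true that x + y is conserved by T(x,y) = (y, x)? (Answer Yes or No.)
Yes

Substitute T(x,y) = (y, x) into the expression and compare with the original.

Original: x + y
After applying T: (y) + (x) = x + y

This is identical to the original x + y, so the expression is invariant.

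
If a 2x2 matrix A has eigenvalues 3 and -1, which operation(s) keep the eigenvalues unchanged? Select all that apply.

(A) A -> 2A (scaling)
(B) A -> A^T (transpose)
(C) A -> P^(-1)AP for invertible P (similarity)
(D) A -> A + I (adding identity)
B and C

Eigenvalues are preserved by:
1. Similarity transformations: A -> P^(-1)AP (same characteristic polynomial)
2. Transpose: A^T has the same eigenvalues as A

Eigenvalues are NOT preserved by:
- Adding identity: eigenvalues become 3+1, -1+1
- Scaling: eigenvalues become 6, -2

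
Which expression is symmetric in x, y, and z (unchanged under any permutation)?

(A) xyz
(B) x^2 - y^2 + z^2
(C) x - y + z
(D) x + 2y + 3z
A

A symmetric expression is unchanged when the variables are permuted; here the transformation to test is the swap (x, y) -> (y, x).
A symmetric expression must survive every permutation; the single swap x <-> y already eliminates the distractors, and the keyed expression is also unchanged by x <-> z and y <-> z (each variable enters it in exactly the same way).
Substitute the transformed coordinates into each option and compare with the original:
(A) xyz  ->  (y)(x)z = xyz   [equals xyz: invariant]
(B) x^2 - y^2 + z^2  ->  (y)^2 - (x)^2 + z^2 = -x^2 + y^2 + z^2   [differs from x^2 - y^2 + z^2: not invariant]
(C) x - y + z  ->  (y) - (x) + z = -x + y + z   [differs from x - y + z: not invariant]
(D) x + 2y + 3z  ->  (y) + 2(x) + 3z = 2x + y + 3z   [differs from x + 2y + 3z: not invariant]

Only option (A), xyz, is unchanged by the transformation.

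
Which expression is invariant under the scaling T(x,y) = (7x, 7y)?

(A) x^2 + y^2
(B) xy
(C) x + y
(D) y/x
D

Under the uniform scaling T(x,y) = (7x, 7y):
Substitute the transformed coordinates into each option and compare with the original:
(A) x^2 + y^2  ->  (7x)^2 + (7y)^2 = 49x^2 + 49y^2   [differs from x^2 + y^2: not invariant]
(B) xy  ->  (7x)(7y) = 49xy   [differs from xy: not invariant]
(C) x + y  ->  (7x) + (7y) = 7x + 7y   [differs from x + y: not invariant]
(D) y/x  ->  (7y)/(7x) = y/x   [equals y/x: invariant]

Only option (D), y/x, is unchanged by the transformation.
The common factor 7 cancels in a ratio of coordinates, while sums, products and sums of squares pick up factors of 7 or 49.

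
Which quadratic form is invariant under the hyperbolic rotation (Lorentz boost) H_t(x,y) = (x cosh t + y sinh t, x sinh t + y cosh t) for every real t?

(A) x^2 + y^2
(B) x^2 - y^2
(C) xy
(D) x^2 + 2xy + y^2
B

Write x' = x cosh t + y sinh t, y' = x sinh t + y cosh t and substitute into each option:
(A) x^2 + y^2: (x cosh t + y sinh t)^2 + (x sinh t + y cosh t)^2 = (x^2 + y^2)(cosh^2 t + sinh^2 t) + 4xy sinh t cosh t = (x^2 + y^2) cosh 2t + 2xy sinh 2t   [not invariant for t != 0]
(B) x^2 - y^2: (x cosh t + y sinh t)^2 - (x sinh t + y cosh t)^2 = x^2(cosh^2 t - sinh^2 t) + 2xy(cosh t sinh t - sinh t cosh t) + y^2(sinh^2 t - cosh^2 t) = x^2 - y^2   [invariant, using cosh^2 t - sinh^2 t = 1]
(C) xy: (x cosh t + y sinh t)(x sinh t + y cosh t) = xy(cosh^2 t + sinh^2 t) + (x^2 + y^2) sinh t cosh t = xy cosh 2t + (x^2 + y^2)(sinh 2t)/2   [not invariant for t != 0]
(D) x^2 + 2xy + y^2: (x' + y')^2 with x' + y' = (x + y)(cosh t + sinh t) = (x + y)e^t, so it becomes (x + y)^2 e^(2t)   [not invariant for t != 0]

Only (B) x^2 - y^2 is unchanged; it is the Minkowski form preserved by Lorentz boosts, just as x^2 + y^2 is preserved by ordinary rotations.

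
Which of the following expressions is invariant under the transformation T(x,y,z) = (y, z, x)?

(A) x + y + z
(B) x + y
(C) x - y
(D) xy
A

Apply T(x,y,z) = (y, z, x) to each option, i.e. replace (x, y, z) by the transformed coordinates.
Substitute the transformed coordinates into each option and compare with the original:
(A) x + y + z  ->  (y) + (z) + (x) = x + y + z   [equals x + y + z: invariant]
(B) x + y  ->  (y) + (z) = y + z   [differs from x + y: not invariant]
(C) x - y  ->  (y) - (z) = y - z   [differs from x - y: not invariant]
(D) xy  ->  (y)(z) = yz   [differs from xy: not invariant]

Only option (A), x + y + z, is unchanged by the transformation.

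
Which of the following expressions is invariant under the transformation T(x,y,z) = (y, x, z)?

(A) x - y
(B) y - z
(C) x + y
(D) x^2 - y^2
C

Apply T(x,y,z) = (y, x, z) to each option, i.e. replace (x, y, z) by the transformed coordinates.
Substitute the transformed coordinates into each option and compare with the original:
(A) x - y  ->  (y) - (x) = -x + y   [differs from x - y: not invariant]
(B) y - z  ->  (x) - (z) = x - z   [differs from y - z: not invariant]
(C) x + y  ->  (y) + (x) = x + y   [equals x + y: invariant]
(D) x^2 - y^2  ->  (y)^2 - (x)^2 = -x^2 + y^2   [differs from x^2 - y^2: not invariant]

Only option (C), x + y, is unchanged by the transformation.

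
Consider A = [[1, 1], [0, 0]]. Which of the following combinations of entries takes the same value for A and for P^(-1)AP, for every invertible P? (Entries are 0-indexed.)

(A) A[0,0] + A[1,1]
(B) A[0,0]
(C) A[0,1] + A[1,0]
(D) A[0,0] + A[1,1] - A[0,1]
A

A[0,0] + A[1,1] is the trace of A. By the cyclic property of the trace, tr(P^(-1)AP) = tr(APP^(-1)) = tr(A), so it is the same for every matrix similar to A.

The other combinations are not similarity invariants. For example, take P = [[1, 1], [1, 2]] (det P = 1), so P^(-1) = [[2, -1], [-1, 1]] and
B = P^(-1)AP = [[4, 6], [-2, -3]].
Evaluating each option on A and on B:
(A) A[0,0] + A[1,1]: 1 for A, 1 for B -> unchanged
(B) A[0,0]: 1 for A, 4 for B -> changes
(C) A[0,1] + A[1,0]: 1 for A, 4 for B -> changes
(D) A[0,0] + A[1,1] - A[0,1]: 0 for A, -5 for B -> changes

Only (A) A[0,0] + A[1,1] = 1 survives (and it does so for every P, not just this one), so it is the invariant.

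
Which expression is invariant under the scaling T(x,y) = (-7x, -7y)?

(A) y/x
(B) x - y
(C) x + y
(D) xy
A

Under the uniform scaling T(x,y) = (-7x, -7y):
Substitute the transformed coordinates into each option and compare with the original:
(A) y/x  ->  (-7y)/(-7x) = y/x   [equals y/x: invariant]
(B) x - y  ->  (-7x) - (-7y) = -7x + 7y   [differs from x - y: not invariant]
(C) x + y  ->  (-7x) + (-7y) = -7x - 7y   [differs from x + y: not invariant]
(D) xy  ->  (-7x)(-7y) = 49xy   [differs from xy: not invariant]

Only option (A), y/x, is unchanged by the transformation.
The common factor -7 cancels in a ratio of coordinates, while sums, products and sums of squares pick up factors of -7 or 49.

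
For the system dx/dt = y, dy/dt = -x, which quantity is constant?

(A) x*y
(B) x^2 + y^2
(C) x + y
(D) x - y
B

A first integral I satisfies dI/dt = 0 along every solution. Differentiate each option and use the equation of motion:
(A) d/dt[x*y] = (dx/dt)y + x(dy/dt) = y^2 - x^2, not identically 0
(B) d/dt[x^2 + y^2] = 2x*dx/dt + 2y*dy/dt = 2x*y + 2y*(-x) = 0
(C) d/dt[x + y] = y + (-x) = y - x, not identically 0
(D) d/dt[x - y] = y - (-x) = x + y, not identically 0

Only (B) has zero time-derivative. So x^2 + y^2 (the squared radius; trajectories are circles) is the conserved quantity.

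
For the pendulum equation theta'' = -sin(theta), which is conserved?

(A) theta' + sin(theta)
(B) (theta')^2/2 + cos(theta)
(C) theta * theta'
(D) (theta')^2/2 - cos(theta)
D

A first integral I satisfies dI/dt = 0 along every solution. Differentiate each option and use the equation of motion:
(A) d/dt[theta' + sin(theta)] = theta'' + cos(theta) theta' = -sin(theta) + theta' cos(theta), not identically 0
(B) d/dt[(theta')^2/2 + cos(theta)] = theta' theta'' - sin(theta) theta' = -2 theta' sin(theta), not identically 0
(C) d/dt[theta * theta'] = (theta')^2 + theta theta'' = (theta')^2 - theta sin(theta), not identically 0
(D) d/dt[(theta')^2/2 - cos(theta)] = theta' theta'' + sin(theta) theta' = theta'(-sin(theta)) + theta' sin(theta) = 0

Only (D) has zero time-derivative. This is the total energy: kinetic (theta')^2/2 plus potential -cos(theta).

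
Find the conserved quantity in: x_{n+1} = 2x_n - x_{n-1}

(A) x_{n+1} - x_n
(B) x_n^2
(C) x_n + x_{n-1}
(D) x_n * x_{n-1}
A

For the recurrence x_{n+1} = 2x_n - x_{n-1}:

If x_{n+1} = 2x_n - x_{n-1}, then:
x_{n+1} - x_n = x_n - x_{n-1}
The first difference is constant throughout the sequence.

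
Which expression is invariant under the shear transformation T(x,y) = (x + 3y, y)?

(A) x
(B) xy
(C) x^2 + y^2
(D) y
D

Under the shear T(x,y) = (x + 3y, y):
Substitute the transformed coordinates into each option and compare with the original:
(A) x  ->  (x + 3y) = x + 3y   [differs from x: not invariant]
(B) xy  ->  (x + 3y)(y) = xy + 3y^2   [differs from xy: not invariant]
(C) x^2 + y^2  ->  (x + 3y)^2 + (y)^2 = x^2 + 6xy + 10y^2   [differs from x^2 + y^2: not invariant]
(D) y  ->  (y) = y   [equals y: invariant]

Only option (D), y, is unchanged by the transformation.
A horizontal shear moves points parallel to the x-axis, so the y-coordinate (and any function of y alone) is unchanged.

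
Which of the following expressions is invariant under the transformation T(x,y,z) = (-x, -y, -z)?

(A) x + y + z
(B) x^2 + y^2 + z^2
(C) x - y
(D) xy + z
B

Apply T(x,y,z) = (-x, -y, -z) to each option, i.e. replace (x, y, z) by the transformed coordinates.
Substitute the transformed coordinates into each option and compare with the original:
(A) x + y + z  ->  (-x) + (-y) + (-z) = -x - y - z   [differs from x + y + z: not invariant]
(B) x^2 + y^2 + z^2  ->  (-x)^2 + (-y)^2 + (-z)^2 = x^2 + y^2 + z^2   [equals x^2 + y^2 + z^2: invariant]
(C) x - y  ->  (-x) - (-y) = -x + y   [differs from x - y: not invariant]
(D) xy + z  ->  (-x)(-y) + (-z) = xy - z   [differs from xy + z: not invariant]

Only option (B), x^2 + y^2 + z^2, is unchanged by the transformation.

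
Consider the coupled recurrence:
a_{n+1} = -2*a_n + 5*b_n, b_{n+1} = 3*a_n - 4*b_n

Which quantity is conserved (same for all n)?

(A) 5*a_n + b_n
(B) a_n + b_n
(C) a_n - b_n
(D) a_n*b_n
B

Replace a_n by a_{n+1} = -2*a_n + 5*b_n and b_n by b_{n+1} = 3*a_n - 4*b_n in each option and simplify:
(A) 5*a_n + b_n  ->  5*(-2*a_n + 5*b_n) + (3*a_n - 4*b_n) = -7*a_n + 21*b_n   [not conserved]
(B) a_n + b_n  ->  (-2*a_n + 5*b_n) + (3*a_n - 4*b_n) = a_n + b_n   [conserved]
(C) a_n - b_n  ->  (-2*a_n + 5*b_n) - (3*a_n - 4*b_n) = -5*a_n + 9*b_n   [not conserved]
(D) a_n*b_n  ->  (-2*a_n + 5*b_n)*(3*a_n - 4*b_n) = -6*a_n^2 + 23*a_n*b_n - 20*b_n^2   [not conserved]

Only (B) a_n + b_n returns to itself after one step, so it is the conserved quantity.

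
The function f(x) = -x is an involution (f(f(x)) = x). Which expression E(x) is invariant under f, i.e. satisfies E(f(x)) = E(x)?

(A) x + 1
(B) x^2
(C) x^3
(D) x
B

Replace x by f(x) = -x in each option and simplify. As a quick numerical cross-check, also compare E(5) with E(f(5)) = E(-5).

(A) x + 1  ->  (-x) + 1 = 1 - x; check: E(5) = 6 but E(-5) = -4.   [not invariant]
(B) x^2  ->  (-x)^2, which simplifies back to x^2; check: E(5) = 25, E(-5) = 25.   [invariant]
(C) x^3  ->  (-x)^3 = -x^3; check: E(5) = 125 but E(-5) = -125.   [not invariant]
(D) x  ->  (-x) = -x; check: E(5) = 5 but E(-5) = -5.   [not invariant]

Only (B) is unchanged. E is symmetric under swapping x with f(x) = -x, which is exactly what an involution does.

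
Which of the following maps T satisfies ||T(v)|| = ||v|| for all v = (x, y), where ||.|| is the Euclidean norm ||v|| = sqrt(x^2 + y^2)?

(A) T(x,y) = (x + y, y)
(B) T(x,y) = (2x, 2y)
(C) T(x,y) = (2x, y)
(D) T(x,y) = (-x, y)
D

A transformation preserves a norm if ||T(v)|| = ||v|| for every v; a single vector where the norm changes rules an option out.

(A) T(x,y) = (x + y, y): v = (0, 1) has norm sqrt((0)^2 + (1)^2) = 1, but T(v) = (1, 1) has norm sqrt(2) -- not preserved.
(B) T(x,y) = (2x, 2y): v = (1, 0) has norm sqrt((1)^2 + (0)^2) = 1, but T(v) = (2, 0) has norm 2 -- not preserved.
(C) T(x,y) = (2x, y): v = (1, 0) has norm sqrt((1)^2 + (0)^2) = 1, but T(v) = (2, 0) has norm 2 -- not preserved.
(D) T(x,y) = (-x, y): preserves the norm -- it is an orthogonal map (a rotation/reflection), and (-x)^2 + (y)^2 simplifies to x^2 + y^2.

Therefore the answer is (D).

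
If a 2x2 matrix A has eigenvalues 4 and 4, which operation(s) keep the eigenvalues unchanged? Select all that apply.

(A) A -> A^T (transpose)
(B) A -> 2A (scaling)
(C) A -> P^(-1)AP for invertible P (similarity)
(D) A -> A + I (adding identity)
A and C

Eigenvalues are preserved by:
1. Similarity transformations: A -> P^(-1)AP (same characteristic polynomial)
2. Transpose: A^T has the same eigenvalues as A

Eigenvalues are NOT preserved by:
- Adding identity: eigenvalues become 4+1, 4+1
- Scaling: eigenvalues become 8, 8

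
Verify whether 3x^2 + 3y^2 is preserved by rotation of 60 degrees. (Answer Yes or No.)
Yes

Applying rotation by 60 degrees: x' = x*cos(60 degrees) - y*sin(60 degrees) = x/2 - sqrt(3)y/2, y' = x*sin(60 degrees) + y*cos(60 degrees) = sqrt(3)x/2 + y/2

Substituting into 3x^2 + 3y^2:
3(x/2 - sqrt(3)y/2)^2 + 3(sqrt(3)x/2 + y/2)^2
= 3x^2 + 3y^2

This equals the original expression 3x^2 + 3y^2, so it IS invariant.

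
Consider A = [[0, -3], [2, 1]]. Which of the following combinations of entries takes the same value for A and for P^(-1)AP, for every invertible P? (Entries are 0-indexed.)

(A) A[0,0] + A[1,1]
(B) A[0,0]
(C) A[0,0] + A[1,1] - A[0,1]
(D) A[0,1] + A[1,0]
A

A[0,0] + A[1,1] is the trace of A. By the cyclic property of the trace, tr(P^(-1)AP) = tr(APP^(-1)) = tr(A), so it is the same for every matrix similar to A.

The other combinations are not similarity invariants. For example, take P = [[1, 2], [0, 1]] (det P = 1), so P^(-1) = [[1, -2], [0, 1]] and
B = P^(-1)AP = [[-4, -13], [2, 5]].
Evaluating each option on A and on B:
(A) A[0,0] + A[1,1]: 1 for A, 1 for B -> unchanged
(B) A[0,0]: 0 for A, -4 for B -> changes
(C) A[0,0] + A[1,1] - A[0,1]: 4 for A, 14 for B -> changes
(D) A[0,1] + A[1,0]: -1 for A, -11 for B -> changes

Only (A) A[0,0] + A[1,1] = 1 survives (and it does so for every P, not just this one), so it is the invariant.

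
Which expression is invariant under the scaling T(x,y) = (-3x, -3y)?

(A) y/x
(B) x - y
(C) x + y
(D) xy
A

Under the uniform scaling T(x,y) = (-3x, -3y):
Substitute the transformed coordinates into each option and compare with the original:
(A) y/x  ->  (-3y)/(-3x) = y/x   [equals y/x: invariant]
(B) x - y  ->  (-3x) - (-3y) = -3x + 3y   [differs from x - y: not invariant]
(C) x + y  ->  (-3x) + (-3y) = -3x - 3y   [differs from x + y: not invariant]
(D) xy  ->  (-3x)(-3y) = 9xy   [differs from xy: not invariant]

Only option (A), y/x, is unchanged by the transformation.
The common factor -3 cancels in a ratio of coordinates, while sums, products and sums of squares pick up factors of -3 or 9.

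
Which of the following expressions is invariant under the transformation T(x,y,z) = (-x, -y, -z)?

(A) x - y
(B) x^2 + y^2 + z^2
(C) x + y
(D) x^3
B

Apply T(x,y,z) = (-x, -y, -z) to each option, i.e. replace (x, y, z) by the transformed coordinates.
Substitute the transformed coordinates into each option and compare with the original:
(A) x - y  ->  (-x) - (-y) = -x + y   [differs from x - y: not invariant]
(B) x^2 + y^2 + z^2  ->  (-x)^2 + (-y)^2 + (-z)^2 = x^2 + y^2 + z^2   [equals x^2 + y^2 + z^2: invariant]
(C) x + y  ->  (-x) + (-y) = -x - y   [differs from x + y: not invariant]
(D) x^3  ->  (-x)^3 = -x^3   [differs from x^3: not invariant]

Only option (B), x^2 + y^2 + z^2, is unchanged by the transformation.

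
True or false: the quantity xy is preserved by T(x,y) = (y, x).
True

Substitute T(x,y) = (y, x) into the expression and compare with the original.

Original: xy
After applying T: (y)(x) = xy

This is identical to the original xy, so the expression is invariant.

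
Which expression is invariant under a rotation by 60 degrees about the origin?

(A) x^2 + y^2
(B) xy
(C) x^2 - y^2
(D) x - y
A

A rotation by 60 degrees sends (x, y) to (x/2 - sqrt(3)y/2, sqrt(3)x/2 + y/2).
Substitute the transformed coordinates into each option and compare with the original:
(A) x^2 + y^2  ->  (x/2 - sqrt(3)y/2)^2 + (sqrt(3)x/2 + y/2)^2 = x^2 + y^2   [equals x^2 + y^2: invariant]
(B) xy  ->  (x/2 - sqrt(3)y/2)(sqrt(3)x/2 + y/2) = sqrt(3)x^2/4 - xy/2 - sqrt(3)y^2/4   [differs from xy: not invariant]
(C) x^2 - y^2  ->  (x/2 - sqrt(3)y/2)^2 - (sqrt(3)x/2 + y/2)^2 = -x^2/2 - sqrt(3)xy + y^2/2   [differs from x^2 - y^2: not invariant]
(D) x - y  ->  (x/2 - sqrt(3)y/2) - (sqrt(3)x/2 + y/2) = -sqrt(3)x/2 + x/2 - sqrt(3)y/2 - y/2   [differs from x - y: not invariant]

Only option (A), x^2 + y^2, is unchanged by the transformation.
Geometrically, x^2 + y^2 is the squared distance from the origin, which every rotation about the origin preserves.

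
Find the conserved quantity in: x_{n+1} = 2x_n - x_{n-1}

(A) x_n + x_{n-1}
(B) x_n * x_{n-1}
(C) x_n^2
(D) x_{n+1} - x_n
D

For the recurrence x_{n+1} = 2x_n - x_{n-1}:

If x_{n+1} = 2x_n - x_{n-1}, then:
x_{n+1} - x_n = x_n - x_{n-1}
The first difference is constant throughout the sequence.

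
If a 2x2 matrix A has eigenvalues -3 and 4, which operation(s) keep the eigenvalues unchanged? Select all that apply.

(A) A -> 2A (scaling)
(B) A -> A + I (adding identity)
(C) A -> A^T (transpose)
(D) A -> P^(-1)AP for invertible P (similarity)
C and D

Eigenvalues are preserved by:
1. Similarity transformations: A -> P^(-1)AP (same characteristic polynomial)
2. Transpose: A^T has the same eigenvalues as A

Eigenvalues are NOT preserved by:
- Adding identity: eigenvalues become -3+1, 4+1
- Scaling: eigenvalues become -6, 8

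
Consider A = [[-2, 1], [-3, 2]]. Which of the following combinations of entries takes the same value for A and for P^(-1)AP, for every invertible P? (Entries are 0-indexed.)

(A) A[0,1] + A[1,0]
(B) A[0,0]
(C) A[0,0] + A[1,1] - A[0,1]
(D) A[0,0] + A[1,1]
D

A[0,0] + A[1,1] is the trace of A. By the cyclic property of the trace, tr(P^(-1)AP) = tr(APP^(-1)) = tr(A), so it is the same for every matrix similar to A.

The other combinations are not similarity invariants. For example, take P = [[1, 2], [0, 1]] (det P = 1), so P^(-1) = [[1, -2], [0, 1]] and
B = P^(-1)AP = [[4, 5], [-3, -4]].
Evaluating each option on A and on B:
(A) A[0,1] + A[1,0]: -2 for A, 2 for B -> changes
(B) A[0,0]: -2 for A, 4 for B -> changes
(C) A[0,0] + A[1,1] - A[0,1]: -1 for A, -5 for B -> changes
(D) A[0,0] + A[1,1]: 0 for A, 0 for B -> unchanged

Only (D) A[0,0] + A[1,1] = 0 survives (and it does so for every P, not just this one), so it is the invariant.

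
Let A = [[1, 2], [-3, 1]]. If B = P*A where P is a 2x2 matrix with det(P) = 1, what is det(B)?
7

By the multiplicative property of determinants, det(B) = det(P*A) = det(P) * det(A) = det(A),
so the determinant is invariant under multiplication by any determinant-1 matrix; we just need det(A).

det(A) = (1)(1) - (2)(-3) = 1 - (-6) = 7

Therefore det(B) = 1 * 7 = 7.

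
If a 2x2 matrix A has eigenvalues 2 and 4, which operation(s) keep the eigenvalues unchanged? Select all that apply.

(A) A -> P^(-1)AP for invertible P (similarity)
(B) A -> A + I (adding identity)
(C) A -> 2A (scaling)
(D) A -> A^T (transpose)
A and D

Eigenvalues are preserved by:
1. Similarity transformations: A -> P^(-1)AP (same characteristic polynomial)
2. Transpose: A^T has the same eigenvalues as A

Eigenvalues are NOT preserved by:
- Adding identity: eigenvalues become 2+1, 4+1
- Scaling: eigenvalues become 4, 8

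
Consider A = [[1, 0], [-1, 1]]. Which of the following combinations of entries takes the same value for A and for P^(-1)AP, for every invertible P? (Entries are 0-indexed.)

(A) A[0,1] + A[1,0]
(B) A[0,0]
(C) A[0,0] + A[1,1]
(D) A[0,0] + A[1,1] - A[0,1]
C

A[0,0] + A[1,1] is the trace of A. By the cyclic property of the trace, tr(P^(-1)AP) = tr(APP^(-1)) = tr(A), so it is the same for every matrix similar to A.

The other combinations are not similarity invariants. For example, take P = [[1, 1], [0, 1]] (det P = 1), so P^(-1) = [[1, -1], [0, 1]] and
B = P^(-1)AP = [[2, 1], [-1, 0]].
Evaluating each option on A and on B:
(A) A[0,1] + A[1,0]: -1 for A, 0 for B -> changes
(B) A[0,0]: 1 for A, 2 for B -> changes
(C) A[0,0] + A[1,1]: 2 for A, 2 for B -> unchanged
(D) A[0,0] + A[1,1] - A[0,1]: 2 for A, 1 for B -> changes

Only (C) A[0,0] + A[1,1] = 2 survives (and it does so for every P, not just this one), so it is the invariant.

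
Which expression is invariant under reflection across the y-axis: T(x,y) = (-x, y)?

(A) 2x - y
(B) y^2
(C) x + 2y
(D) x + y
B

The map is reflection across the y-axis: T(x,y) = (-x, y).
Substitute the transformed coordinates into each option and compare with the original:
(A) 2x - y  ->  2(-x) - (y) = -2x - y   [differs from 2x - y: not invariant]
(B) y^2  ->  (y)^2 = y^2   [equals y^2: invariant]
(C) x + 2y  ->  (-x) + 2(y) = -x + 2y   [differs from x + 2y: not invariant]
(D) x + y  ->  (-x) + (y) = -x + y   [differs from x + y: not invariant]

Only option (B), y^2, is unchanged by the transformation.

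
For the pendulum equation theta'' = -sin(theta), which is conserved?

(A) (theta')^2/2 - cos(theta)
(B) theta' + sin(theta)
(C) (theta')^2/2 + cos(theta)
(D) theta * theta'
A

A first integral I satisfies dI/dt = 0 along every solution. Differentiate each option and use the equation of motion:
(A) d/dt[(theta')^2/2 - cos(theta)] = theta' theta'' + sin(theta) theta' = theta'(-sin(theta)) + theta' sin(theta) = 0
(B) d/dt[theta' + sin(theta)] = theta'' + cos(theta) theta' = -sin(theta) + theta' cos(theta), not identically 0
(C) d/dt[(theta')^2/2 + cos(theta)] = theta' theta'' - sin(theta) theta' = -2 theta' sin(theta), not identically 0
(D) d/dt[theta * theta'] = (theta')^2 + theta theta'' = (theta')^2 - theta sin(theta), not identically 0

Only (A) has zero time-derivative. This is the total energy: kinetic (theta')^2/2 plus potential -cos(theta).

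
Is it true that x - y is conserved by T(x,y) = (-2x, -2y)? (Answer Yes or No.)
No

Substitute T(x,y) = (-2x, -2y) into the expression and compare with the original.

Original: x - y
After applying T: (-2x) - (-2y) = -2x + 2y

This differs from the original x - y (difference: -3x + 3y), so the expression is NOT invariant.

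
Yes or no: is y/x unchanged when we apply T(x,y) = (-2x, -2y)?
Yes

Substitute T(x,y) = (-2x, -2y) into the expression and compare with the original.

Original: y/x
After applying T: (-2y)/(-2x) = y/x

This is identical to the original y/x, so the expression is invariant.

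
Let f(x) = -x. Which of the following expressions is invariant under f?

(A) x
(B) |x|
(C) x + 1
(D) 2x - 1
B

For f(x) = -x:
Applying f replaces x by -x. Since |-x| = |x|, the absolute value is unchanged by f, whereas x -> -x, 2x - 1 -> -2x - 1 and x + 1 -> -x + 1 all change.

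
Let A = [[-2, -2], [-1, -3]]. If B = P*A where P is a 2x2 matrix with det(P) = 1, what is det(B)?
4

By the multiplicative property of determinants, det(B) = det(P*A) = det(P) * det(A) = det(A),
so the determinant is invariant under multiplication by any determinant-1 matrix; we just need det(A).

det(A) = (-2)(-3) - (-2)(-1) = 6 - 2 = 4

Therefore det(B) = 1 * 4 = 4.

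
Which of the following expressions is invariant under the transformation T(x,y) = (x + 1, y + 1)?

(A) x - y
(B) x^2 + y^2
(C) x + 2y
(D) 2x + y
A

An expression E(x,y) is invariant under T if E(T(x,y)) = E(x,y). Here T(x,y) = (x + 1, y + 1).
Substitute the transformed coordinates into each option and compare with the original:
(A) x - y  ->  (x + 1) - (y + 1) = x - y   [equals x - y: invariant]
(B) x^2 + y^2  ->  (x + 1)^2 + (y + 1)^2 = x^2 + 2x + y^2 + 2y + 2   [differs from x^2 + y^2: not invariant]
(C) x + 2y  ->  (x + 1) + 2(y + 1) = x + 2y + 3   [differs from x + 2y: not invariant]
(D) 2x + y  ->  2(x + 1) + (y + 1) = 2x + y + 3   [differs from 2x + y: not invariant]

Only option (A), x - y, is unchanged by the transformation.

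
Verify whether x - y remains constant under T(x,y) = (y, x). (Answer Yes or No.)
No

Substitute T(x,y) = (y, x) into the expression and compare with the original.

Original: x - y
After applying T: (y) - (x) = -x + y

This differs from the original x - y (difference: -2x + 2y), so the expression is NOT invariant.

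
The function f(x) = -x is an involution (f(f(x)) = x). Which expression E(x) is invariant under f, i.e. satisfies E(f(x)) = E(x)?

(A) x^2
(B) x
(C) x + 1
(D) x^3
A

Replace x by f(x) = -x in each option and simplify. As a quick numerical cross-check, also compare E(3) with E(f(3)) = E(-3).

(A) x^2  ->  (-x)^2, which simplifies back to x^2; check: E(3) = 9, E(-3) = 9.   [invariant]
(B) x  ->  (-x) = -x; check: E(3) = 3 but E(-3) = -3.   [not invariant]
(C) x + 1  ->  (-x) + 1 = 1 - x; check: E(3) = 4 but E(-3) = -2.   [not invariant]
(D) x^3  ->  (-x)^3 = -x^3; check: E(3) = 27 but E(-3) = -27.   [not invariant]

Only (A) is unchanged. E is symmetric under swapping x with f(x) = -x, which is exactly what an involution does.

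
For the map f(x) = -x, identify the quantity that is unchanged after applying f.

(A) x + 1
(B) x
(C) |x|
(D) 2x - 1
C

For f(x) = -x:
Applying f replaces x by -x. Since |-x| = |x|, the absolute value is unchanged by f, whereas x -> -x, 2x - 1 -> -2x - 1 and x + 1 -> -x + 1 all change.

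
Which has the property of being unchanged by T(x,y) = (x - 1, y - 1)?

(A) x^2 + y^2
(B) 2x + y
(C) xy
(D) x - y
D

An expression E(x,y) is invariant under T if E(T(x,y)) = E(x,y). Here T(x,y) = (x - 1, y - 1).
Substitute the transformed coordinates into each option and compare with the original:
(A) x^2 + y^2  ->  (x - 1)^2 + (y - 1)^2 = x^2 - 2x + y^2 - 2y + 2   [differs from x^2 + y^2: not invariant]
(B) 2x + y  ->  2(x - 1) + (y - 1) = 2x + y - 3   [differs from 2x + y: not invariant]
(C) xy  ->  (x - 1)(y - 1) = xy - x - y + 1   [differs from xy: not invariant]
(D) x - y  ->  (x - 1) - (y - 1) = x - y   [equals x - y: invariant]

Only option (D), x - y, is unchanged by the transformation.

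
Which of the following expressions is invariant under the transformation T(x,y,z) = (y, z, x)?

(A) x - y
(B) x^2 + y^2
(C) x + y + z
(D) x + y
C

Apply T(x,y,z) = (y, z, x) to each option, i.e. replace (x, y, z) by the transformed coordinates.
Substitute the transformed coordinates into each option and compare with the original:
(A) x - y  ->  (y) - (z) = y - z   [differs from x - y: not invariant]
(B) x^2 + y^2  ->  (y)^2 + (z)^2 = y^2 + z^2   [differs from x^2 + y^2: not invariant]
(C) x + y + z  ->  (y) + (z) + (x) = x + y + z   [equals x + y + z: invariant]
(D) x + y  ->  (y) + (z) = y + z   [differs from x + y: not invariant]

Only option (C), x + y + z, is unchanged by the transformation.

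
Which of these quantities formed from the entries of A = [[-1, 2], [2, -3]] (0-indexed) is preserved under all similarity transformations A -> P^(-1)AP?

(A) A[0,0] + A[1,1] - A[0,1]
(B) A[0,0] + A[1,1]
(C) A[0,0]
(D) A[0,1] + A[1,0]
B

A[0,0] + A[1,1] is the trace of A. By the cyclic property of the trace, tr(P^(-1)AP) = tr(APP^(-1)) = tr(A), so it is the same for every matrix similar to A.

The other combinations are not similarity invariants. For example, take P = [[1, 1], [1, 2]] (det P = 1), so P^(-1) = [[2, -1], [-1, 1]] and
B = P^(-1)AP = [[3, 10], [-2, -7]].
Evaluating each option on A and on B:
(A) A[0,0] + A[1,1] - A[0,1]: -6 for A, -14 for B -> changes
(B) A[0,0] + A[1,1]: -4 for A, -4 for B -> unchanged
(C) A[0,0]: -1 for A, 3 for B -> changes
(D) A[0,1] + A[1,0]: 4 for A, 8 for B -> changes

Only (B) A[0,0] + A[1,1] = -4 survives (and it does so for every P, not just this one), so it is the invariant.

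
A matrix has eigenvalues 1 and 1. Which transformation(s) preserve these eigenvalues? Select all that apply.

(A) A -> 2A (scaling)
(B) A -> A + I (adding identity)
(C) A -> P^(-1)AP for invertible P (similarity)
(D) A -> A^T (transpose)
C and D

Eigenvalues are preserved by:
1. Similarity transformations: A -> P^(-1)AP (same characteristic polynomial)
2. Transpose: A^T has the same eigenvalues as A

Eigenvalues are NOT preserved by:
- Adding identity: eigenvalues become 1+1, 1+1
- Scaling: eigenvalues become 2, 2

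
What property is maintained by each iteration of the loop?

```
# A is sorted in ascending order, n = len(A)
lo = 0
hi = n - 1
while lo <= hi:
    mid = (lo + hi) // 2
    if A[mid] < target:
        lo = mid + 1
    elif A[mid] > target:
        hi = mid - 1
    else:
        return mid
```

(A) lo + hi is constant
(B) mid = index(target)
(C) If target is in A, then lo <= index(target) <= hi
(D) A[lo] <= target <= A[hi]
C

A loop invariant must hold before the first iteration and be re-established by every execution of the body.

(C) If target is in A, then lo <= index(target) <= hi: Before the loop [lo, hi] = [0, n-1] covers every index. When A[mid] < target, sortedness puts target strictly to the right of mid, so setting lo = mid + 1 keeps index(target) in [lo, hi]; symmetrically for hi = mid - 1. Hence 'if target is in A then lo <= index(target) <= hi' holds after every iteration, and when lo > hi it proves target is absent.

The other options fail:
(A) lo + hi is constant: each iteration moves exactly one of lo, hi, so lo + hi changes (e.g. 0 + (n-1) becomes (mid+1) + (n-1)).
(B) mid = index(target): mid is just the current probe; it equals index(target) only on the iteration that returns.
(D) A[lo] <= target <= A[hi]: fails when target is not in A (e.g. target < A[0] already violates it before the loop), so it is not maintained in general.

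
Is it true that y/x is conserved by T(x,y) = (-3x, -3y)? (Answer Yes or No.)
Yes

Substitute T(x,y) = (-3x, -3y) into the expression and compare with the original.

Original: y/x
After applying T: (-3y)/(-3x) = y/x

This is identical to the original y/x, so the expression is invariant.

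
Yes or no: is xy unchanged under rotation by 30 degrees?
No

Applying rotation by 30 degrees: x' = x*cos(30 degrees) - y*sin(30 degrees) = sqrt(3)x/2 - y/2, y' = x*sin(30 degrees) + y*cos(30 degrees) = x/2 + sqrt(3)y/2

Substituting into xy:
(sqrt(3)x/2 - y/2)(x/2 + sqrt(3)y/2)
= sqrt(3)x^2/4 + xy/2 - sqrt(3)y^2/4

This differs from the original expression xy, so it is NOT invariant.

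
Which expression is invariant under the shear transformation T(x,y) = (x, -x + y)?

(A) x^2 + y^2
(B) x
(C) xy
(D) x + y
B

Under the shear T(x,y) = (x, -x + y):
Substitute the transformed coordinates into each option and compare with the original:
(A) x^2 + y^2  ->  (x)^2 + (-x + y)^2 = 2x^2 - 2xy + y^2   [differs from x^2 + y^2: not invariant]
(B) x  ->  (x) = x   [equals x: invariant]
(C) xy  ->  (x)(-x + y) = -x^2 + xy   [differs from xy: not invariant]
(D) x + y  ->  (x) + (-x + y) = y   [differs from x + y: not invariant]

Only option (B), x, is unchanged by the transformation.
A vertical shear moves points parallel to the y-axis, so the x-coordinate (and any function of x alone) is unchanged.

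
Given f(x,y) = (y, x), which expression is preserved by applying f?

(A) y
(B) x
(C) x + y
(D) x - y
C

For f(x,y) = (y, x):
After applying f: x' = y, y' = x. So x' + y' = y + x = x + y.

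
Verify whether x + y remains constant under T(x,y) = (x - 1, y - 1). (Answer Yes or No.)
No

Substitute T(x,y) = (x - 1, y - 1) into the expression and compare with the original.

Original: x + y
After applying T: (x - 1) + (y - 1) = x + y - 2

This differs from the original x + y (difference: -2), so the expression is NOT invariant.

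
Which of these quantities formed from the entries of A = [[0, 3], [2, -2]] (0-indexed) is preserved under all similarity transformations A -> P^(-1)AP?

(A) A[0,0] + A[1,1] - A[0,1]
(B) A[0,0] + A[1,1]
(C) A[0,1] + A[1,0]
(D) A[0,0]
B

A[0,0] + A[1,1] is the trace of A. By the cyclic property of the trace, tr(P^(-1)AP) = tr(APP^(-1)) = tr(A), so it is the same for every matrix similar to A.

The other combinations are not similarity invariants. For example, take P = [[1, 2], [0, 1]] (det P = 1), so P^(-1) = [[1, -2], [0, 1]] and
B = P^(-1)AP = [[-4, -1], [2, 2]].
Evaluating each option on A and on B:
(A) A[0,0] + A[1,1] - A[0,1]: -5 for A, -1 for B -> changes
(B) A[0,0] + A[1,1]: -2 for A, -2 for B -> unchanged
(C) A[0,1] + A[1,0]: 5 for A, 1 for B -> changes
(D) A[0,0]: 0 for A, -4 for B -> changes

Only (B) A[0,0] + A[1,1] = -2 survives (and it does so for every P, not just this one), so it is the invariant.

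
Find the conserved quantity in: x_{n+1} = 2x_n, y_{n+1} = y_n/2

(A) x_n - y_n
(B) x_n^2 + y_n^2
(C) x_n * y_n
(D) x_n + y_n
C

For the recurrence x_{n+1} = 2x_n, y_{n+1} = y_n/2:

x_{n+1} * y_{n+1} = (2x_n) * (y_n/2) = x_n * y_n
The product is conserved.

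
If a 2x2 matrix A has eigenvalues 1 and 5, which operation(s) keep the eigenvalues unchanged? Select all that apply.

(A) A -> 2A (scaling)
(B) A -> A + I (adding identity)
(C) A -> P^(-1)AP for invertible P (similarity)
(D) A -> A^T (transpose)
C and D

Eigenvalues are preserved by:
1. Similarity transformations: A -> P^(-1)AP (same characteristic polynomial)
2. Transpose: A^T has the same eigenvalues as A

Eigenvalues are NOT preserved by:
- Adding identity: eigenvalues become 1+1, 5+1
- Scaling: eigenvalues become 2, 10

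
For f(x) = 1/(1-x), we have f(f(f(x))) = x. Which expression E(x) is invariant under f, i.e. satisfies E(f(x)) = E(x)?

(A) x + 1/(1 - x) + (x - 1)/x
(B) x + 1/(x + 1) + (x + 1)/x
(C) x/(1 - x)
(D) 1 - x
A

Replace x by f(x) = 1/(1 - x) in each option and simplify. As a quick numerical cross-check, also compare E(3) with E(f(3)) = E(-1/2).

(A) x + 1/(1 - x) + (x - 1)/x  ->  (1/(1 - x)) + 1/(1 - (1/(1 - x))) + ((1/(1 - x)) - 1)/(1/(1 - x)), which simplifies back to x + 1/(1 - x) + (x - 1)/x; check: E(3) = 19/6, E(-1/2) = 19/6.   [invariant]
(B) x + 1/(x + 1) + (x + 1)/x  ->  (1/(1 - x)) + 1/((1/(1 - x)) + 1) + ((1/(1 - x)) + 1)/(1/(1 - x)) = (-x^3 + 6x^2 - 11x + 7)/(x^2 - 3x + 2); check: E(3) = 55/12 but E(-1/2) = 1/2.   [not invariant]
(C) x/(1 - x)  ->  (1/(1 - x))/(1 - (1/(1 - x))) = -1/x; check: E(3) = -3/2 but E(-1/2) = -1/3.   [not invariant]
(D) 1 - x  ->  1 - (1/(1 - x)) = x/(x - 1); check: E(3) = -2 but E(-1/2) = 3/2.   [not invariant]

Only (A) is unchanged. Indeed f(f(x)) = 1/(1 - 1/(1-x)) = (1-x)/(-x) = (x-1)/x, so E(x) = x + f(x) + f(f(x)) is the sum over the whole 3-cycle; applying f just permutes the three terms cyclically (x -> f(x) -> f(f(x)) -> x), leaving the sum unchanged.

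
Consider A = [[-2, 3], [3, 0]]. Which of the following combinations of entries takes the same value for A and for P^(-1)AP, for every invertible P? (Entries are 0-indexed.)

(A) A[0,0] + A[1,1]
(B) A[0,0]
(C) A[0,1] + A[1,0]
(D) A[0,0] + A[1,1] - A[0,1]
A

A[0,0] + A[1,1] is the trace of A. By the cyclic property of the trace, tr(P^(-1)AP) = tr(APP^(-1)) = tr(A), so it is the same for every matrix similar to A.

The other combinations are not similarity invariants. For example, take P = [[1, -1], [0, 1]] (det P = 1), so P^(-1) = [[1, 1], [0, 1]] and
B = P^(-1)AP = [[1, 2], [3, -3]].
Evaluating each option on A and on B:
(A) A[0,0] + A[1,1]: -2 for A, -2 for B -> unchanged
(B) A[0,0]: -2 for A, 1 for B -> changes
(C) A[0,1] + A[1,0]: 6 for A, 5 for B -> changes
(D) A[0,0] + A[1,1] - A[0,1]: -5 for A, -4 for B -> changes

Only (A) A[0,0] + A[1,1] = -2 survives (and it does so for every P, not just this one), so it is the invariant.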